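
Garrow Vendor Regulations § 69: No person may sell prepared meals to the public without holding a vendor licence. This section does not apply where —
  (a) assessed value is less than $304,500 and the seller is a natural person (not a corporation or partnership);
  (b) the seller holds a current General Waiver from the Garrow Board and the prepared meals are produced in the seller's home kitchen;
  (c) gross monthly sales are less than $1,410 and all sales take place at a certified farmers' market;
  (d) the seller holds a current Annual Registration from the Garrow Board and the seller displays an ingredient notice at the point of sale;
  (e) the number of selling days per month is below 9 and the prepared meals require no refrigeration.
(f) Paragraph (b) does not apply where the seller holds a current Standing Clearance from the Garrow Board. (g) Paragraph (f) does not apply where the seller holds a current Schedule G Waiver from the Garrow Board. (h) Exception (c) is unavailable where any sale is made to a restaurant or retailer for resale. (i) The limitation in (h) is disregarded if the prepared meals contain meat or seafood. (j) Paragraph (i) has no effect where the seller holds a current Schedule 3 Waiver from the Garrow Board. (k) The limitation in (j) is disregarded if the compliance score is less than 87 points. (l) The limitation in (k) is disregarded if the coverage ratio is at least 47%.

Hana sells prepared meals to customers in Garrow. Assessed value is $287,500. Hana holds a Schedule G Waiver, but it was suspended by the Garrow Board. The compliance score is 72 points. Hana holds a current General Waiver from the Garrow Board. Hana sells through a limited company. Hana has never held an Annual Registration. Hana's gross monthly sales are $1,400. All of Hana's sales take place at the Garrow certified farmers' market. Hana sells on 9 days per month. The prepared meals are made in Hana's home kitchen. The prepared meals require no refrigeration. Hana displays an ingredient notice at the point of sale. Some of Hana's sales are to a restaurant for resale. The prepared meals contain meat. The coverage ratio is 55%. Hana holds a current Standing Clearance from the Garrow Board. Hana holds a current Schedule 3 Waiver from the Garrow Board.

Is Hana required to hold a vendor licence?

Exception (a) does not apply: the seller operates through a limited company.
Exception (b): a current General Waiver is held; the prepared meals are home-kitchen produced — every condition holds. Turning to paragraphs (f)–(g): (f) operates against (b): a current Standing Clearance is held. (g), which would lift (f), is not triggered — no current Schedule G Waiver is held. (b) is therefore removed.
Exception (c) is satisfied on its face — gross monthly sales are $1,400, less than the $1,410 limit; all sales are at a certified farmers' market. But applying paragraphs (h)–(l): (h) operates against (c): some sales are to a restaurant for resale. (i) would limit (h) — the prepared meals contain meat — but (j) sets (i) aside: (j) operates against (i): a current Schedule 3 Waiver is held. (k) is engaged (the compliance score is 72 points, less than the 87 points limit), but is overridden by (l): (l) operates against (k): the coverage ratio is 55%, meeting the 47% threshold. Exception (c) does not apply.
Exception (d) requires that the seller holds a current Annual Registration from the Garrow Board; but the Annual Registration is not current, so (d) is unavailable.
Exception (e) requires that the number of selling days per month is below 9; but the number of selling days per month is 9, not below 9, so (e) is unavailable.
Every exception is unavailable, so the rule governs.

Yes — Hana must hold a vendor licence.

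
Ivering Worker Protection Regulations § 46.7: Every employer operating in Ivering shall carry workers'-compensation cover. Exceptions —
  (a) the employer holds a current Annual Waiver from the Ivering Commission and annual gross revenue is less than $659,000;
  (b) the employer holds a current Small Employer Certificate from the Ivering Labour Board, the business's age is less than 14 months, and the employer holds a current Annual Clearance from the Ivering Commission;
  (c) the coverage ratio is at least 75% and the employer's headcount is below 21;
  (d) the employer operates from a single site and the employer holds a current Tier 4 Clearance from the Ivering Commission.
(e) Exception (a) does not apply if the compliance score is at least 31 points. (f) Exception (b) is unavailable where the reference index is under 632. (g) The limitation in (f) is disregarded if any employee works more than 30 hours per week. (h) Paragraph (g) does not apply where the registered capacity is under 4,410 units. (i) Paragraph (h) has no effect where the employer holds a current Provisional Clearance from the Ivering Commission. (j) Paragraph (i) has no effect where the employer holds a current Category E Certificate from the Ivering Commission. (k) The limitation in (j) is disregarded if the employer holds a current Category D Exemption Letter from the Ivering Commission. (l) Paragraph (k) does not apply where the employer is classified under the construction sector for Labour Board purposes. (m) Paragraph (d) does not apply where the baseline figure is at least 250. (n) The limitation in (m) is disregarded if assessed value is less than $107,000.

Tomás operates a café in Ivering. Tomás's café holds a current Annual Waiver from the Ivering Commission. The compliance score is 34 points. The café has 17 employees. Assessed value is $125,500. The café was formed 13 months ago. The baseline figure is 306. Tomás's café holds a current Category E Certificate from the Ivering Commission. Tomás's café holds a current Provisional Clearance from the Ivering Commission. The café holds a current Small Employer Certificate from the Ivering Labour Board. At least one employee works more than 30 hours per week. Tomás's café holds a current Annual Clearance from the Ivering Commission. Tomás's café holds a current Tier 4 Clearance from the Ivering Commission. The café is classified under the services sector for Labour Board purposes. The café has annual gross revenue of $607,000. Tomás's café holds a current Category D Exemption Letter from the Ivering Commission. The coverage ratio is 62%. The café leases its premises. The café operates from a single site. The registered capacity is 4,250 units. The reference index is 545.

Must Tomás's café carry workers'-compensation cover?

Exception (a)'s conditions are all satisfied: a current Annual Waiver is held; annual gross revenue is $607,000, less than the $659,000 limit. However, paragraph (e) must be considered: (e) operates — the compliance score is 34 points, meeting the 31 points threshold. So (a) is unavailable.
Exception (b)'s conditions are all satisfied: a current Small Employer Certificate is held; the business's age is 13 months, less than the 14 months limit; a current Annual Clearance is held. As to paragraphs (f)–(l): (f) would limit (b) — the reference index is 545, under the 632 limit — but (g) sets (f) aside: (g) operates against (f): at least one employee exceeds 30 hours/week. (h) applies (the registered capacity is 4,250 units, under the 4,410 units limit), but yields to (i): (i) operates against (h): a current Provisional Clearance is held. (j) would limit (i) — a current Category E Certificate is held — but (k) sets (j) aside: (k) operates — a current Category D Exemption Letter is held. (l) is not engaged (the café is classified under the services sector), so (k) stands. (b) remains available.
Exception (c) requires that the coverage ratio is at least 75%; but the coverage ratio is 62%, short of 75%, so (c) is unavailable.
All of (d)'s requirements are met (the employer operates from a single site; a current Tier 4 Clearance is held). Turning to paragraphs (m)–(n): (m) is triggered — the baseline figure is 306, meeting the 250 threshold. (n), which would lift (m), does not operate here — assessed value is $125,500, not less than $107,000. (d) is therefore removed.

No — exception (b) applies; Tomás's café is not required to carry workers'-compensation cover.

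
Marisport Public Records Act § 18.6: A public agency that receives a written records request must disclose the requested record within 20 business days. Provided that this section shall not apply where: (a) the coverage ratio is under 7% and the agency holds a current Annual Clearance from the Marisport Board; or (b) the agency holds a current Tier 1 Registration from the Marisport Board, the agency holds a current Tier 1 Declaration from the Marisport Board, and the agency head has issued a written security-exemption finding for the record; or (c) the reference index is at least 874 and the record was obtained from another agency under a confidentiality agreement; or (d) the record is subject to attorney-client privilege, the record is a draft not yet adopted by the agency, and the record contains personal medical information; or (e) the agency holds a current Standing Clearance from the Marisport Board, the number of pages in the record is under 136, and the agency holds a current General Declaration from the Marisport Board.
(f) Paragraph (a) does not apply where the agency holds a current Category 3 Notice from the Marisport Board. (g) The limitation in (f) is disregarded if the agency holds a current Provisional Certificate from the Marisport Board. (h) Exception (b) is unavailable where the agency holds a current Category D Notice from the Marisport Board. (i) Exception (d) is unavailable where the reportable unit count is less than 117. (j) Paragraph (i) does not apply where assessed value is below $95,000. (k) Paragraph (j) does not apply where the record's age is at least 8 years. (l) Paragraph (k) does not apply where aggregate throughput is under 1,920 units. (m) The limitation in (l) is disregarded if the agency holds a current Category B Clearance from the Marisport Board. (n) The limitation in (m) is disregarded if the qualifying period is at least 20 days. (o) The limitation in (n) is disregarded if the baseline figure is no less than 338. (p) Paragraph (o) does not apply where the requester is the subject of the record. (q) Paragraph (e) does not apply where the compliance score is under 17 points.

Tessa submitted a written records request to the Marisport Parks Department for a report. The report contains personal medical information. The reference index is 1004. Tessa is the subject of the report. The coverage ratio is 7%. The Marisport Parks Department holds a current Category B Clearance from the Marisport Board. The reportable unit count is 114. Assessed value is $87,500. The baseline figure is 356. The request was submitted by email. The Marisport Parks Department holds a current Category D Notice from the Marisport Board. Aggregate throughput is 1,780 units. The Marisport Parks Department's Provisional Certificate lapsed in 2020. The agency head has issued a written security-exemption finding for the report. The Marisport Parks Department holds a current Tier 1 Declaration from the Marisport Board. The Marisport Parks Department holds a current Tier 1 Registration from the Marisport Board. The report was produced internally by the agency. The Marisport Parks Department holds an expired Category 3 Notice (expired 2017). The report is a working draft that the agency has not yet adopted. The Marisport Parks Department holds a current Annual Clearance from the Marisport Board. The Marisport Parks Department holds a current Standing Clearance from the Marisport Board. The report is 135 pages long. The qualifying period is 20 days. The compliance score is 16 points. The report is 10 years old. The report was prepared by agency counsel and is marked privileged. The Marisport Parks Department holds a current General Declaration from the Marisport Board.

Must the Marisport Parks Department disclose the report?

No — exception (d) applies; the Marisport Parks Department is not required to disclose the report.

Exception (a) does not apply: the coverage ratio is 7%, not under 7%.
All of (b)'s requirements are met (a current Tier 1 Registration is held; a current Tier 1 Declaration is held; a written security-exemption finding has been issued). But: (h) operates against (b): a current Category D Notice is held. (b) is therefore removed.
Exception (c) fails — the report was produced internally.
Exception (d)'s conditions are all satisfied: the report is privileged; the report is an unadopted draft; the report contains personal medical information. Considering the limiting provisions: (i) would limit (d) — the reportable unit count is 114, less than the 117 limit — but (j) sets (i) aside: (j) is engaged — assessed value is $87,500, below the $95,000 limit. (k) applies (the record's age is 10 years, meeting the 8 years threshold), but is set aside by (l): (l) operates — aggregate throughput is 1,780 units, under the 1,920 units limit. (m) is engaged (a current Category B Clearance is held), but yields to (n): (n) operates against (m): the qualifying period is 20 days, meeting the 20 days threshold. (o) is triggered (the baseline figure is 356, meeting the 338 threshold), but is overridden by (p): (p) is engaged — Tessa is the subject of the report. So (d) applies.
Exception (e): a current Standing Clearance is held; the number of pages in the record is 135, under the 136 limit; a current General Declaration is held — every condition holds. But: (q) operates — the compliance score is 16 points, under the 17 points limit. (e) is therefore removed.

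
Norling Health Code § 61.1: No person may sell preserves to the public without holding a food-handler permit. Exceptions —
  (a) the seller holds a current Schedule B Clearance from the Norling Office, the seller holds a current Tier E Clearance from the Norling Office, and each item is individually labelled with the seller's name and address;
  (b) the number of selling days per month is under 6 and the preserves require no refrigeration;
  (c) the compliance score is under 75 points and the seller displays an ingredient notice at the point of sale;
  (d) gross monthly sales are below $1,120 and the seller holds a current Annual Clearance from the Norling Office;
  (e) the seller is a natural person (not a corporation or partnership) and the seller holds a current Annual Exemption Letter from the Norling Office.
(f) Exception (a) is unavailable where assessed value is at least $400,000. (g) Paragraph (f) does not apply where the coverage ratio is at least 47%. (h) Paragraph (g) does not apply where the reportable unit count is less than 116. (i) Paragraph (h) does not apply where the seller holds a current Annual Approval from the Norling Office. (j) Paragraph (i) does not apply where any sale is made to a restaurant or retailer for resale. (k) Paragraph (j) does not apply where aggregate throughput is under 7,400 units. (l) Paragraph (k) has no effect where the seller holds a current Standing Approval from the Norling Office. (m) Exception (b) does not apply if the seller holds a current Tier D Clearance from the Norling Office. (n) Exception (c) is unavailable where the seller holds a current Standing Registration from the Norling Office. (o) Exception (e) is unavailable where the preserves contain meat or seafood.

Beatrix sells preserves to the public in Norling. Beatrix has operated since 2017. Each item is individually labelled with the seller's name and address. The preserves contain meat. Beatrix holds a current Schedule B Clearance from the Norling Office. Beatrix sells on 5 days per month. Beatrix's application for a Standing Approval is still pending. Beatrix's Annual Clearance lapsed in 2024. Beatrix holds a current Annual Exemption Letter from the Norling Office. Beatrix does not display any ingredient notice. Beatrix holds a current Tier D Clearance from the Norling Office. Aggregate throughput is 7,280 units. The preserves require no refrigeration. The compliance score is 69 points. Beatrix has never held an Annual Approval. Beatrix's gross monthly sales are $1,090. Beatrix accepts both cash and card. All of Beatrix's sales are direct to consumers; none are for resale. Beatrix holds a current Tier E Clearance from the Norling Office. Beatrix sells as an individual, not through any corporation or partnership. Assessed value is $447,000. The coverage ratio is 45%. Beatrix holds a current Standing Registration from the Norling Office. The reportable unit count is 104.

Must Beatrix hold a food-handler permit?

Exception (a) is satisfied on its face — a current Schedule B Clearance is held; a current Tier E Clearance is held; items are individually labelled. However, paragraphs (f)–(l) must be considered: (f) operates against (a): assessed value is $447,000, meeting the $400,000 threshold. (g) is not engaged (the coverage ratio is 45%, short of 47%), so (f) stands. (a) is therefore removed.
All of (b)'s requirements are met (the number of selling days per month is 5, under the 6 limit; the preserves are shelf-stable). But: (m) is triggered — a current Tier D Clearance is held. So (b) is unavailable.
Exception (c) requires that the seller displays an ingredient notice at the point of sale; but no ingredient notice is displayed, so (c) is unavailable.
Exception (d) fails — there is no Annual Clearance in force.
All of (e)'s requirements are met (the seller is a natural person; a current Annual Exemption Letter is held). But: (o) operates against (e): the preserves contain meat. (e) is therefore removed.
No exception is made out. Beatrix falls within the general rule.

Yes — Beatrix must hold a food-handler permit.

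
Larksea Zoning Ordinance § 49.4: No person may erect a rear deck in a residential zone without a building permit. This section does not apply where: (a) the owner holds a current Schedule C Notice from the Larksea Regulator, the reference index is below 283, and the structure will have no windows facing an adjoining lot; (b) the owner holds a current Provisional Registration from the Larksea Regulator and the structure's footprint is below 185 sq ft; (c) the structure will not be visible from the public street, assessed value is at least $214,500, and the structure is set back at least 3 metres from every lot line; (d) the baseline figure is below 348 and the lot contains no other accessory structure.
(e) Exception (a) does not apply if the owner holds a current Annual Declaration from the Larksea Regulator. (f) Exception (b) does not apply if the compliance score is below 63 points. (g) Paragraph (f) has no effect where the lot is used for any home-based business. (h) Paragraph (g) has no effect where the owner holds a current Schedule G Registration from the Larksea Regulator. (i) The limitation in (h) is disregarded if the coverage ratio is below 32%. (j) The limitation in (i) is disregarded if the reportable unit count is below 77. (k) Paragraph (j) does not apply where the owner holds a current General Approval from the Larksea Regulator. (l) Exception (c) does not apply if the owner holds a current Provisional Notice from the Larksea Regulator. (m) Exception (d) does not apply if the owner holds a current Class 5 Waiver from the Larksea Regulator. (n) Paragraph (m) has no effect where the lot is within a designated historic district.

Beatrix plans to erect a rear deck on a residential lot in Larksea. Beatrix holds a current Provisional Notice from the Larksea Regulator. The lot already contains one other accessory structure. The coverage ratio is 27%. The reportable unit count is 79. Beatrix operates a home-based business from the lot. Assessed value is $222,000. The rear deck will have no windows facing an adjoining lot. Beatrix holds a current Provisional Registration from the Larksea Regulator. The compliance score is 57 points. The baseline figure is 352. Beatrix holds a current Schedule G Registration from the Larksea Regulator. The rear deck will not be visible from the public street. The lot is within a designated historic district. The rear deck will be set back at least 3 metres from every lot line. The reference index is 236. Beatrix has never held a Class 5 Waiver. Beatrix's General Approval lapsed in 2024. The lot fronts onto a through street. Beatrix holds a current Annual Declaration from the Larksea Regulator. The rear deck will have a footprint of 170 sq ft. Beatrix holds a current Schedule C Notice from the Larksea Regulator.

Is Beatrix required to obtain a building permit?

No — exception (b) applies; Beatrix does not need a building permit.

Exception (a)'s conditions are all satisfied: a current Schedule C Notice is held; the reference index is 236, below the 283 limit; no windows face an adjoining lot. But: (e) is engaged — a current Annual Declaration is held. (a) is therefore removed.
Exception (b) is satisfied on its face — a current Provisional Registration is held; the structure's footprint is 170 sq ft, below the 185 sq ft limit. As to paragraphs (f)–(k): (f) is engaged (the compliance score is 57 points, below the 63 points limit), but is set aside by (g): (g) operates against (f): a home-based business operates on the lot. (h) would limit (g) — a current Schedule G Registration is held — but (i) sets (h) aside: (i) applies — the coverage ratio is 27%, below the 32% limit. (j), which would lift (i), is inapplicable — the reportable unit count is 79, not below 77. (b) remains available.
Exception (c)'s conditions are all satisfied: the structure will not be visible from the street; assessed value is $222,000, meeting the $214,500 threshold; the setback is at least 3 m on every side. However, paragraph (l) must be considered: (l) applies — a current Provisional Notice is held. (c) is therefore removed.
Exception (d) requires that the baseline figure is below 348; but the baseline figure is 352, not below 348, so (d) is unavailable.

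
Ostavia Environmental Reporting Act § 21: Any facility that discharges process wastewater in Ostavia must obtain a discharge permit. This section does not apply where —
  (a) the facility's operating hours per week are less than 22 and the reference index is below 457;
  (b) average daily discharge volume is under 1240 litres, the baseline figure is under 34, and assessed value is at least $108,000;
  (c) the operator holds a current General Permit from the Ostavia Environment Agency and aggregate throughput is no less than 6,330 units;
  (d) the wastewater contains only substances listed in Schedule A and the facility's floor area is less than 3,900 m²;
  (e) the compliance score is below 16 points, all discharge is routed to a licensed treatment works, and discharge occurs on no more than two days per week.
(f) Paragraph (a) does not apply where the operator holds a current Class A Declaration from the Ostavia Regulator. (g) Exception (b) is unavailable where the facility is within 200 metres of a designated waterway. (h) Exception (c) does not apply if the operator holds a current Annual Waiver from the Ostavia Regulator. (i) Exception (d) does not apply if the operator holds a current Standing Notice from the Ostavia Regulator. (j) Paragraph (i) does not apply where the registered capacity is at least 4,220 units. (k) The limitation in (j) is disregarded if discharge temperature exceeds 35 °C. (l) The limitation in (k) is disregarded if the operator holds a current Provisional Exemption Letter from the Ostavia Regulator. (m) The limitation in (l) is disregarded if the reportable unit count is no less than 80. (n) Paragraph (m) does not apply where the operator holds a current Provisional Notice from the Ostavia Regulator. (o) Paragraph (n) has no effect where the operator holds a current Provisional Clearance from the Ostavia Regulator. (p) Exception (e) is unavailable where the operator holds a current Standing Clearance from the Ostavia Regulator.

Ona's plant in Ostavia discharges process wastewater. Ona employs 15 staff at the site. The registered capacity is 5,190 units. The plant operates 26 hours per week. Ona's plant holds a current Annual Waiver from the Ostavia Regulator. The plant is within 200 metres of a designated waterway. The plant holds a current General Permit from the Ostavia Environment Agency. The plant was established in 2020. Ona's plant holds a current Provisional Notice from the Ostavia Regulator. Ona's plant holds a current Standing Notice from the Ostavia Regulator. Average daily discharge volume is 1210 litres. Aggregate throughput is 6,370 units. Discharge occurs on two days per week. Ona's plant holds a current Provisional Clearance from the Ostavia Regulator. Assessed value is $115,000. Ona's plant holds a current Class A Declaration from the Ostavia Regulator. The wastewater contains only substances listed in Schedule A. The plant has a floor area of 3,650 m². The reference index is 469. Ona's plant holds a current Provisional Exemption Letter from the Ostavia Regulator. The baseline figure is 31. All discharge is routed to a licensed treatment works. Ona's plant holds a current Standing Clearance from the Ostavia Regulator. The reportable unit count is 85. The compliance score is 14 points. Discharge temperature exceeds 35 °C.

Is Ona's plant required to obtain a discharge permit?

Yes — Ona's plant must obtain a discharge permit.

Exception (a) does not apply: the facility's operating hours per week are 26, not less than 22.
Exception (b)'s conditions are all satisfied: average daily discharge volume is 1210 litres, under the 1240 litres limit; the baseline figure is 31, under the 34 limit; assessed value is $115,000, meeting the $108,000 threshold. However, paragraph (g) must be considered: (g) operates — the plant is within 200 m of a designated waterway. Exception (b) does not apply.
Exception (c) is satisfied on its face — a current General Permit is held; aggregate throughput is 6,370 units, meeting the 6,330 units threshold. Turning to paragraph (h): (h) operates against (c): a current Annual Waiver is held. (c) is therefore removed.
Exception (d)'s conditions are all satisfied: the wastewater is Schedule-A-only; the facility's floor area is 3,650 m², less than the 3,900 m² limit. But: (i) operates against (d): a current Standing Notice is held. (j) is triggered (the registered capacity is 5,190 units, meeting the 4,220 units threshold), but yields to (k): (k) operates against (j): discharge temperature exceeds 35 °C. (l) is engaged (a current Provisional Exemption Letter is held), but is set aside by (m): (m) operates against (l): the reportable unit count is 85, meeting the 80 threshold. (n) is triggered (a current Provisional Notice is held), but yields to (o): (o) applies — a current Provisional Clearance is held. So (d) is unavailable.
Exception (e): the compliance score is 14 points, below the 16 points limit; discharge is routed to a licensed treatment works; discharge occurs on no more than two days per week — every condition holds. Turning to paragraph (p): (p) applies — a current Standing Clearance is held. So (e) is unavailable.
No exception is made out. Ona's plant falls within the general rule.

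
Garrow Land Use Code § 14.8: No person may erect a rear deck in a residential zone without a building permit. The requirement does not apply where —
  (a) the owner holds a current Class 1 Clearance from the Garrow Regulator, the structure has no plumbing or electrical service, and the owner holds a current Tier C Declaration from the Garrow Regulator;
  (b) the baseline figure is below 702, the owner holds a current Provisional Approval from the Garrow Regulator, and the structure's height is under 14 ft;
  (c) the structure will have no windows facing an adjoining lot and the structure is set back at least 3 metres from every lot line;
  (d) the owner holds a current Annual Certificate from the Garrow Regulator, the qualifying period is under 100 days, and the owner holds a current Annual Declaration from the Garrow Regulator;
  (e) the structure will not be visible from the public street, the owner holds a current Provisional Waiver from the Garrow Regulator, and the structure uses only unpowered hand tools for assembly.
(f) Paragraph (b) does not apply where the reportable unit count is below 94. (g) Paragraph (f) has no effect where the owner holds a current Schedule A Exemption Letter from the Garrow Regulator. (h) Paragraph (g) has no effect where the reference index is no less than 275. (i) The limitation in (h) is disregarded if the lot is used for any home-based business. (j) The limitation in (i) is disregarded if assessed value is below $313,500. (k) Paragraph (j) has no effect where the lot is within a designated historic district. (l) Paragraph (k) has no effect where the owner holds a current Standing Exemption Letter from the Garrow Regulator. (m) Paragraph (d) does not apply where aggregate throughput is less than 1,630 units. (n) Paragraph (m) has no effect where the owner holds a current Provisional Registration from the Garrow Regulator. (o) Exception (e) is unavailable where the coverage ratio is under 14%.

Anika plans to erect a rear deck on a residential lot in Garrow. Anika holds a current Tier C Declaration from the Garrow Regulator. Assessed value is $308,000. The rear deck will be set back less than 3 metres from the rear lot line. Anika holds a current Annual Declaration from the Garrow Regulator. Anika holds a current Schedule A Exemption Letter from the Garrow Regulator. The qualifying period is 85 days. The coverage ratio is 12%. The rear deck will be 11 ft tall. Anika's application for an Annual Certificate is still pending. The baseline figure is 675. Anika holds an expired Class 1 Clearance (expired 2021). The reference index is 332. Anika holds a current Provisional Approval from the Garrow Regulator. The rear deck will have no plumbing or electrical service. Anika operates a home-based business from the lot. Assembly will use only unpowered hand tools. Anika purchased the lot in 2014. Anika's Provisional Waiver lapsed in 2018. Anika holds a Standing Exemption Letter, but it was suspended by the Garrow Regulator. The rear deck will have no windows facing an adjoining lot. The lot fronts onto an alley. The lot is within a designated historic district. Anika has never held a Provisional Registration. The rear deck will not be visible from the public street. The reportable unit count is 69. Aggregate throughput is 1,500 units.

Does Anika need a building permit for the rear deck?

Exception (a) does not apply: no current Class 1 Clearance is held.
Exception (b)'s conditions are all satisfied: the baseline figure is 675, below the 702 limit; a current Provisional Approval is held; the structure's height is 11 ft, under the 14 ft limit. Under paragraphs (f)–(l): (f) would limit (b) — the reportable unit count is 69, below the 94 limit — but (g) sets (f) aside: (g) is triggered — a current Schedule A Exemption Letter is held. (h) is engaged (the reference index is 332, meeting the 275 threshold), but is displaced by (i): (i) operates — a home-based business operates on the lot. (j) would limit (i) — assessed value is $308,000, below the $313,500 limit — but (k) sets (j) aside: (k) operates against (j): the lot is in a historic district. (l), which would lift (k), is not engaged — no current Standing Exemption Letter is held. So (b) applies.
Exception (c) fails — the rear setback is under 3 m.
Exception (d) requires that the owner holds a current Annual Certificate from the Garrow Regulator; but there is no Annual Certificate in force, so (d) is unavailable.
Exception (e) does not apply: no current Provisional Waiver is held.

No — exception (b) applies; Anika does not need a building permit.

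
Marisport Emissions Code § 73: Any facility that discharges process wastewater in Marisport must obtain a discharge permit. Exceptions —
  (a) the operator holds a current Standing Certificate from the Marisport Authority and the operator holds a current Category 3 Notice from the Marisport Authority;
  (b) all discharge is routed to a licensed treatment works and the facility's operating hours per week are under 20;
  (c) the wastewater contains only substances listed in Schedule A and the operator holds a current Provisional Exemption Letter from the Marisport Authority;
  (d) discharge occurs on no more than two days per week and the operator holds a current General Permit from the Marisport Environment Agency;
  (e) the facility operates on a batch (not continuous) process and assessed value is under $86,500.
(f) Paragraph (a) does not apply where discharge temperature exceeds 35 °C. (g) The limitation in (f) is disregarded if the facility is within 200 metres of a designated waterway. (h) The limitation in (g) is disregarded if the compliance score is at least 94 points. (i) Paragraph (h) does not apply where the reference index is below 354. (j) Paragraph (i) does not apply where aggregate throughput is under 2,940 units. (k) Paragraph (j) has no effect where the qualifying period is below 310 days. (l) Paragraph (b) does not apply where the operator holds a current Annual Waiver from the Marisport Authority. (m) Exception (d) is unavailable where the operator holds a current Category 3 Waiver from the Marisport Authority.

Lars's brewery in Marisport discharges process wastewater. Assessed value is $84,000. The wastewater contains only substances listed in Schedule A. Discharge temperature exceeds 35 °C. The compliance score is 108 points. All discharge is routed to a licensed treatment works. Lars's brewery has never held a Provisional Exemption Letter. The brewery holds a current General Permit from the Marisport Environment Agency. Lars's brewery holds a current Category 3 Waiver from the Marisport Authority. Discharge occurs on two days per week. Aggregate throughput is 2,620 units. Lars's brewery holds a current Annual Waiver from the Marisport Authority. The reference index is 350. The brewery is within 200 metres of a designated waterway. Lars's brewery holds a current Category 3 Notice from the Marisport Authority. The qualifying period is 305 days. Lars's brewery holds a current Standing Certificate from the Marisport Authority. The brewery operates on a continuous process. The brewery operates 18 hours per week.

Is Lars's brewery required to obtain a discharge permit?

No — exception (a) applies; Lars's brewery is not required to obtain a discharge permit.

Exception (a): a current Standing Certificate is held; a current Category 3 Notice is held — every condition holds. As to paragraphs (f)–(k): (f) applies (discharge temperature exceeds 35 °C), but is displaced by (g): (g) is triggered — the brewery is within 200 m of a designated waterway. (h) would limit (g) — the compliance score is 108 points, meeting the 94 points threshold — but (i) sets (h) aside: (i) operates — the reference index is 350, below the 354 limit. (j) is engaged (aggregate throughput is 2,620 units, under the 2,940 units limit), but is itself disapplied by (k): (k) applies — the qualifying period is 305 days, below the 310 days limit. Exception (a) stands.
Exception (b) is satisfied on its face — discharge is routed to a licensed treatment works; the facility's operating hours per week are 18, under the 20 limit. Turning to paragraph (l): (l) is engaged — a current Annual Waiver is held. So (b) is unavailable.
Exception (c) does not apply: no current Provisional Exemption Letter is held.
All of (d)'s requirements are met (discharge occurs on no more than two days per week; a current General Permit is held). However, paragraph (m) must be considered: (m) operates — a current Category 3 Waiver is held. Exception (d) does not apply.
Exception (e) fails — the facility operates on a continuous process.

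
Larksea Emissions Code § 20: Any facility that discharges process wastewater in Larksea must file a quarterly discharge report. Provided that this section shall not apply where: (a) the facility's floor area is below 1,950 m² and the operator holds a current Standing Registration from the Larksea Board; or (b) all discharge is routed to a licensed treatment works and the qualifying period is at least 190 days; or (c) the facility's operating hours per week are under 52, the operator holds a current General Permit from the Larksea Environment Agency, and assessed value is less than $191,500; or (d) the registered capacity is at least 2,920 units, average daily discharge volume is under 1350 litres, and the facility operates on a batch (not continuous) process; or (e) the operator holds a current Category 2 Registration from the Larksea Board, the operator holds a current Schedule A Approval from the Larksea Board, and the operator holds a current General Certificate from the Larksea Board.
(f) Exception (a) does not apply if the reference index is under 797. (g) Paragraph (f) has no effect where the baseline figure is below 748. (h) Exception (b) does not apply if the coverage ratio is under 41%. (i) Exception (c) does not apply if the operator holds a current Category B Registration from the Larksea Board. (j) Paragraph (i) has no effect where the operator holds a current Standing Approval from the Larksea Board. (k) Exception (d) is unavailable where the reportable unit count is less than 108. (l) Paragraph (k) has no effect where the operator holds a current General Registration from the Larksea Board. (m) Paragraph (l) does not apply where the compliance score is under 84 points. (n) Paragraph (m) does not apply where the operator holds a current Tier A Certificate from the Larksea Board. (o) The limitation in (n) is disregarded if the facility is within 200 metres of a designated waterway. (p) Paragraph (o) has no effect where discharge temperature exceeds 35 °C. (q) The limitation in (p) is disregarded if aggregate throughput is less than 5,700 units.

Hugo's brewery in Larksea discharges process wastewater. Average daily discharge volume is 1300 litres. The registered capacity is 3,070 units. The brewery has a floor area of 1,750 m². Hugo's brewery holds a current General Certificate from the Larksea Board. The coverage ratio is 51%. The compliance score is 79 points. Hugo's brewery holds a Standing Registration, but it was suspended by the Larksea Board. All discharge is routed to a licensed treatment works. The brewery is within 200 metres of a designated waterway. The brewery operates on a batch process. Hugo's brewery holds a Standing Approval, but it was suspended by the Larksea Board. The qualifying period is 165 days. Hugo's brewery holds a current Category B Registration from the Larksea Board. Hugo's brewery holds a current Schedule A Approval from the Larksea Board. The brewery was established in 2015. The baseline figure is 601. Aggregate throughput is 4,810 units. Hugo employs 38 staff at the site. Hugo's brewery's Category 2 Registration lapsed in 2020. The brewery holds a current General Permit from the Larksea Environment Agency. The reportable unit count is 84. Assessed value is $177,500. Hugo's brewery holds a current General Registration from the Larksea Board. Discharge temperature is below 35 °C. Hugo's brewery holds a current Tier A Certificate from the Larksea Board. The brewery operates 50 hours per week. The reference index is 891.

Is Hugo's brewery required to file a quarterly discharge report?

Exception (a) fails — the Standing Registration is not current.
Exception (b) does not apply: the qualifying period is 165 days, short of 190 days.
Exception (c): the facility's operating hours per week are 50, under the 52 limit; a current General Permit is held; assessed value is $177,500, less than the $191,500 limit — every condition holds. But: (i) is triggered — a current Category B Registration is held. (j), which would lift (i), is not triggered — no current Standing Approval is held. (c) is therefore removed.
Exception (d): the registered capacity is 3,070 units, meeting the 2,920 units threshold; average daily discharge volume is 1300 litres, under the 1350 litres limit; the facility operates on a batch process — every condition holds. However, paragraphs (k)–(q) must be considered: (k) is engaged — the reportable unit count is 84, less than the 108 limit. (l) is triggered (a current General Registration is held), but is overridden by (m): (m) is triggered — the compliance score is 79 points, under the 84 points limit. (n) operates (a current Tier A Certificate is held), but yields to (o): (o) operates against (n): the brewery is within 200 m of a designated waterway. (p) does not operate here (discharge temperature is below 35 °C), so (o) stands. (d) is therefore removed.
Exception (e) does not apply: there is no Category 2 Registration in force.
None of the exceptions is available; § 20 applies in full.

Yes — Hugo's brewery must file a quarterly discharge report.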